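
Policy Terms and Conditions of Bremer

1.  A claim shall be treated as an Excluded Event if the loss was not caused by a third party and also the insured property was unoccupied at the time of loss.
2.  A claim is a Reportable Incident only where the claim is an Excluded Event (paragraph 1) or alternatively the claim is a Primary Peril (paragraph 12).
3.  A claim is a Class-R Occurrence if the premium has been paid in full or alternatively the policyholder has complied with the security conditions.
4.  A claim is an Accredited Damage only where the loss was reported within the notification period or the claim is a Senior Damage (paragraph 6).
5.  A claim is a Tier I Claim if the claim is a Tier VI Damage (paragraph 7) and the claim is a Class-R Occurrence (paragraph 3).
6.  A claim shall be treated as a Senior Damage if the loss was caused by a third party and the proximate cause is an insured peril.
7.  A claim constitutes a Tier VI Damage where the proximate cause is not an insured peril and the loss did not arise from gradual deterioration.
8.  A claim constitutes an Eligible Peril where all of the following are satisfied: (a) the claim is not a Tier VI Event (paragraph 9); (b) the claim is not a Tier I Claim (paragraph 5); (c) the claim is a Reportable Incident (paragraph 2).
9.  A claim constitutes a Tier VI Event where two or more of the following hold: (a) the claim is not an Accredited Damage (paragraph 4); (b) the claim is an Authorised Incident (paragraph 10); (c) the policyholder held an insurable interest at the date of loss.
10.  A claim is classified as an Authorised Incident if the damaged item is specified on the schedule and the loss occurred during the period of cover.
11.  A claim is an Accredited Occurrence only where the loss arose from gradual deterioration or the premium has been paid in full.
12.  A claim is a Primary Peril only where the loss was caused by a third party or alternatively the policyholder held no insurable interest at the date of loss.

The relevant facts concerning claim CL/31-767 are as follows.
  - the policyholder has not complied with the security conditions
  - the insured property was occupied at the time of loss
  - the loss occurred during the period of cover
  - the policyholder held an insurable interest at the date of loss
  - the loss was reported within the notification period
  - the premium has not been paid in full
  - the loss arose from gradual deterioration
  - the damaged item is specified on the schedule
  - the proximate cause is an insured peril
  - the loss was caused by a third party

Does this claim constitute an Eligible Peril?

paragraph 6 — Senior Damage: [the loss was caused by a third party? yes] AND [the proximate cause is an insured peril? yes] → satisfied.
paragraph 4 — Accredited Damage: [the loss was reported within the notification period? yes] OR [Senior Damage (paragraph 6)? yes] → satisfied.
paragraph 10 — Authorised Incident: [the damaged item is specified on the schedule? yes] AND [the loss occurred during the period of cover? yes] → satisfied.
paragraph 9 — Tier VI Event: not an Accredited Damage (paragraph 4)? no; Authorised Incident (paragraph 10)? yes; the policyholder held an insurable interest at the date of loss? yes — 2 of 3 hold (need ≥2) → satisfied.
paragraph 7 — Tier VI Damage: [the proximate cause is not an insured peril? no] AND [the loss did not arise from gradual deterioration? no] → not satisfied.
paragraph 3 — Class-R Occurrence: [the premium has been paid in full? no] OR [the policyholder has complied with the security conditions? no] → not satisfied.
paragraph 5 — Tier I Claim: [Tier VI Damage (paragraph 7)? no] AND [Class-R Occurrence (paragraph 3)? no] → not satisfied.
paragraph 1 — Excluded Event: [the loss was not caused by a third party? no] AND [the insured property was unoccupied at the time of loss? no] → not satisfied.
paragraph 12 — Primary Peril: [the loss was caused by a third party? yes] OR [the policyholder held no insurable interest at the date of loss? no] → satisfied.
paragraph 2 — Reportable Incident: [Excluded Event (paragraph 1)? no] OR [Primary Peril (paragraph 12)? yes] → satisfied.
paragraph 8 — Eligible Peril: [not a Tier VI Event (paragraph 9)? no] AND [not a Tier I Claim (paragraph 5)? yes] AND [Reportable Incident (paragraph 2)? yes] → not satisfied.

No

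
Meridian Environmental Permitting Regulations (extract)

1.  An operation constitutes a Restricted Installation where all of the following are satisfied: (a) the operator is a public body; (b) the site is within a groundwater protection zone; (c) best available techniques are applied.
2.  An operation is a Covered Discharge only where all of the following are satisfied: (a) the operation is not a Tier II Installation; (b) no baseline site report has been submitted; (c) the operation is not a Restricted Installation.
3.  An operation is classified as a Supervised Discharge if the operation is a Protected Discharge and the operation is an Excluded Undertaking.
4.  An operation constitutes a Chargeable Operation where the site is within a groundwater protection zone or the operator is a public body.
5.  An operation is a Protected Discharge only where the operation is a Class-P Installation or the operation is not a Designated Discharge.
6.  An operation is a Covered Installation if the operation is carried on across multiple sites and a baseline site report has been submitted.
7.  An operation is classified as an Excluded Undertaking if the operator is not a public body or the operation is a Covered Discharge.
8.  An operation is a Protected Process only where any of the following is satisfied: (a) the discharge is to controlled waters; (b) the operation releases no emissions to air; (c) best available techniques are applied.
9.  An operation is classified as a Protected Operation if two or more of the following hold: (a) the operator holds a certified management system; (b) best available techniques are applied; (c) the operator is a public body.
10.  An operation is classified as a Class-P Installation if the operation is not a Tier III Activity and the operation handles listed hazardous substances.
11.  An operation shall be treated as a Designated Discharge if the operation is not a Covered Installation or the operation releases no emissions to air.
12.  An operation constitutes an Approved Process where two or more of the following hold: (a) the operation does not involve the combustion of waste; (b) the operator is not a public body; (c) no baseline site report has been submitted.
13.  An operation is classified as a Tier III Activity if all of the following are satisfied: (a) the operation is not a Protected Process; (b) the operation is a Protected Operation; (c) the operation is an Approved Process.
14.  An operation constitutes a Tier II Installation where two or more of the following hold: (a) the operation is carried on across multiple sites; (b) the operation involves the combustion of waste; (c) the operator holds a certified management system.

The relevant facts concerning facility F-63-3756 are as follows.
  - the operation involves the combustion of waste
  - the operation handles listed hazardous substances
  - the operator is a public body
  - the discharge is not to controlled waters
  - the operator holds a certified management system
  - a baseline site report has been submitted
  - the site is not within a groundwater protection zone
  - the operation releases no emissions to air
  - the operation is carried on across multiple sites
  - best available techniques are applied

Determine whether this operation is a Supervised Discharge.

paragraph 8 — Protected Process: [the discharge is to controlled waters? no] OR [the operation releases no emissions to air? yes] OR [best available techniques are applied? yes] → satisfied.
paragraph 9 — Protected Operation: the operator holds a certified management system? yes; best available techniques are applied? yes; the operator is a public body? yes — 3 of 3 hold (need ≥2) → satisfied.
paragraph 12 — Approved Process: the operation does not involve the combustion of waste? no; the operator is not a public body? no; no baseline site report has been submitted? no — 0 of 3 hold (need ≥2) → not satisfied.
paragraph 13 — Tier III Activity: [not a Protected Process (paragraph 8)? no] AND [Protected Operation (paragraph 9)? yes] AND [Approved Process (paragraph 12)? no] → not satisfied.
paragraph 10 — Class-P Installation: [not a Tier III Activity (paragraph 13)? yes] AND [the operation handles listed hazardous substances? yes] → satisfied.
paragraph 6 — Covered Installation: [the operation is carried on across multiple sites? yes] AND [a baseline site report has been submitted? yes] → satisfied.
paragraph 11 — Designated Discharge: [not a Covered Installation (paragraph 6)? no] OR [the operation releases no emissions to air? yes] → satisfied.
paragraph 5 — Protected Discharge: [Class-P Installation (paragraph 10)? yes] OR [not a Designated Discharge (paragraph 11)? no] → satisfied.
paragraph 14 — Tier II Installation: the operation is carried on across multiple sites? yes; the operation involves the combustion of waste? yes; the operator holds a certified management system? yes — 3 of 3 hold (need ≥2) → satisfied.
paragraph 1 — Restricted Installation: [the operator is a public body? yes] AND [the site is within a groundwater protection zone? no] AND [best available techniques are applied? yes] → not satisfied.
paragraph 2 — Covered Discharge: [not a Tier II Installation (paragraph 14)? no] AND [no baseline site report has been submitted? no] AND [not a Restricted Installation (paragraph 1)? yes] → not satisfied.
paragraph 7 — Excluded Undertaking: [the operator is not a public body? no] OR [Covered Discharge (paragraph 2)? no] → not satisfied.
paragraph 3 — Supervised Discharge: [Protected Discharge (paragraph 5)? yes] AND [Excluded Undertaking (paragraph 7)? no] → not satisfied.

No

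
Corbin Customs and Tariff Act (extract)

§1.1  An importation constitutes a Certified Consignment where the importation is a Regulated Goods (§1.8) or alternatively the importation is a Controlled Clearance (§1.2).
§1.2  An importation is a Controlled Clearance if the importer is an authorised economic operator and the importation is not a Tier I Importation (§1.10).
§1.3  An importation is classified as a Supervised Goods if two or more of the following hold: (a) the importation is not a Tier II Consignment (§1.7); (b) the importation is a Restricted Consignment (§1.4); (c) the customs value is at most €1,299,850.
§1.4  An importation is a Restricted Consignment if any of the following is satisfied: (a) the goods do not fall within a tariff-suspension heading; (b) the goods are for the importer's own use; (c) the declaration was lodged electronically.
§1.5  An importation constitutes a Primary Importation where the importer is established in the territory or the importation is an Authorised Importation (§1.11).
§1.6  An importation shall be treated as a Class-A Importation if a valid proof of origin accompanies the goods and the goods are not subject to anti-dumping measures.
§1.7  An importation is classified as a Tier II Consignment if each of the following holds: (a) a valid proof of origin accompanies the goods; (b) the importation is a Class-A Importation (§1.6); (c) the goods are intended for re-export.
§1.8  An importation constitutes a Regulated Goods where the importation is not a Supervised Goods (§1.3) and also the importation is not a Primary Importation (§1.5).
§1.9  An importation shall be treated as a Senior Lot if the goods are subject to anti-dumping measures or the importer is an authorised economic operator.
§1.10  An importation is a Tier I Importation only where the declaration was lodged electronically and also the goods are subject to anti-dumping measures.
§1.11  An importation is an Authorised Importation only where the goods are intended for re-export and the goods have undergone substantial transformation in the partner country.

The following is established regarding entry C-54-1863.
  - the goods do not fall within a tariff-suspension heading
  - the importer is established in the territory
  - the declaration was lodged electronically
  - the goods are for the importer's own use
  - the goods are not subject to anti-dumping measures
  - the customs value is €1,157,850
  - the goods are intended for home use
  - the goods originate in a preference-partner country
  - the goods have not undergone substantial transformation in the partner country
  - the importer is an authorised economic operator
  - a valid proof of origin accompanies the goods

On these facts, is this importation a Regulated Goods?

§1.6 — Class-A Importation: [a valid proof of origin accompanies the goods? yes] AND [the goods are not subject to anti-dumping measures? yes] → satisfied.
§1.7 — Tier II Consignment: [a valid proof of origin accompanies the goods? yes] AND [Class-A Importation (§1.6)? yes] AND [the goods are intended for re-export? no] → not satisfied.
§1.4 — Restricted Consignment: [the goods do not fall within a tariff-suspension heading? yes] OR [the goods are for the importer's own use? yes] OR [the declaration was lodged electronically? yes] → satisfied.
§1.3 — Supervised Goods: not a Tier II Consignment (§1.7)? yes; Restricted Consignment (§1.4)? yes; customs value: €1,157,850 ≤ €1,299,850? yes — 3 of 3 hold (need ≥2) → satisfied.
§1.11 — Authorised Importation: [the goods are intended for re-export? no] AND [the goods have undergone substantial transformation in the partner country? no] → not satisfied.
§1.5 — Primary Importation: [the importer is established in the territory? yes] OR [Authorised Importation (§1.11)? no] → satisfied.
§1.8 — Regulated Goods: [not a Supervised Goods (§1.3)? no] AND [not a Primary Importation (§1.5)? no] → not satisfied.

No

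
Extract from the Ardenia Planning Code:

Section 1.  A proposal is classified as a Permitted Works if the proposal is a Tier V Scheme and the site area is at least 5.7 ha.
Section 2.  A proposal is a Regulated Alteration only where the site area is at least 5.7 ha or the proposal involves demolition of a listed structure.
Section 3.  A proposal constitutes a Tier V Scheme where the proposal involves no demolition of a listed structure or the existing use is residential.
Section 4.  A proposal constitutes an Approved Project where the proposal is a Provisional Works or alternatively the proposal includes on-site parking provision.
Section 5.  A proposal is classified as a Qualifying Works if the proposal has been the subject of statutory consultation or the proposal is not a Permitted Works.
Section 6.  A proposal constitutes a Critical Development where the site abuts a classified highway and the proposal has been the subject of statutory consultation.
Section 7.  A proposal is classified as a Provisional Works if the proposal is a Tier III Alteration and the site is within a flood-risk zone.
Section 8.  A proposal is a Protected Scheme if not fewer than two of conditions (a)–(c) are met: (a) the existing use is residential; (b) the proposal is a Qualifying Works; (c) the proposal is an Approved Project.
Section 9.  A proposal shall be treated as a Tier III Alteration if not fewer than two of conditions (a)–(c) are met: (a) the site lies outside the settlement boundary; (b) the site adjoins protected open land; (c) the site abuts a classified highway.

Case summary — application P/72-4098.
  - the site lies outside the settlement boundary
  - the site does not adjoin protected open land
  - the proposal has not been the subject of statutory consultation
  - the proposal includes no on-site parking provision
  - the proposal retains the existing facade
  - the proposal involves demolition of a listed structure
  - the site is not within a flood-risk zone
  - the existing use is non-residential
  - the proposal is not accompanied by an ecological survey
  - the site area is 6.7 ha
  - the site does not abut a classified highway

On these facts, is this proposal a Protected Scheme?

No

section 3 — Tier V Scheme: [the proposal involves no demolition of a listed structure? no] OR [the existing use is residential? no] → not satisfied.
section 1 — Permitted Works: [Tier V Scheme (section 3)? no] AND [site area: 6.7 ha ≥ 5.7 ha? yes] → not satisfied.
section 5 — Qualifying Works: [the proposal has been the subject of statutory consultation? no] OR [not a Permitted Works (section 1)? yes] → satisfied.
section 9 — Tier III Alteration: the site lies outside the settlement boundary? yes; the site adjoins protected open land? no; the site abuts a classified highway? no — 1 of 3 hold (need ≥2) → not satisfied.
section 7 — Provisional Works: [Tier III Alteration (section 9)? no] AND [the site is within a flood-risk zone? no] → not satisfied.
section 4 — Approved Project: [Provisional Works (section 7)? no] OR [the proposal includes on-site parking provision? no] → not satisfied.
section 8 — Protected Scheme: the existing use is residential? no; Qualifying Works (section 5)? yes; Approved Project (section 4)? no — 1 of 3 hold (need ≥2) → not satisfied.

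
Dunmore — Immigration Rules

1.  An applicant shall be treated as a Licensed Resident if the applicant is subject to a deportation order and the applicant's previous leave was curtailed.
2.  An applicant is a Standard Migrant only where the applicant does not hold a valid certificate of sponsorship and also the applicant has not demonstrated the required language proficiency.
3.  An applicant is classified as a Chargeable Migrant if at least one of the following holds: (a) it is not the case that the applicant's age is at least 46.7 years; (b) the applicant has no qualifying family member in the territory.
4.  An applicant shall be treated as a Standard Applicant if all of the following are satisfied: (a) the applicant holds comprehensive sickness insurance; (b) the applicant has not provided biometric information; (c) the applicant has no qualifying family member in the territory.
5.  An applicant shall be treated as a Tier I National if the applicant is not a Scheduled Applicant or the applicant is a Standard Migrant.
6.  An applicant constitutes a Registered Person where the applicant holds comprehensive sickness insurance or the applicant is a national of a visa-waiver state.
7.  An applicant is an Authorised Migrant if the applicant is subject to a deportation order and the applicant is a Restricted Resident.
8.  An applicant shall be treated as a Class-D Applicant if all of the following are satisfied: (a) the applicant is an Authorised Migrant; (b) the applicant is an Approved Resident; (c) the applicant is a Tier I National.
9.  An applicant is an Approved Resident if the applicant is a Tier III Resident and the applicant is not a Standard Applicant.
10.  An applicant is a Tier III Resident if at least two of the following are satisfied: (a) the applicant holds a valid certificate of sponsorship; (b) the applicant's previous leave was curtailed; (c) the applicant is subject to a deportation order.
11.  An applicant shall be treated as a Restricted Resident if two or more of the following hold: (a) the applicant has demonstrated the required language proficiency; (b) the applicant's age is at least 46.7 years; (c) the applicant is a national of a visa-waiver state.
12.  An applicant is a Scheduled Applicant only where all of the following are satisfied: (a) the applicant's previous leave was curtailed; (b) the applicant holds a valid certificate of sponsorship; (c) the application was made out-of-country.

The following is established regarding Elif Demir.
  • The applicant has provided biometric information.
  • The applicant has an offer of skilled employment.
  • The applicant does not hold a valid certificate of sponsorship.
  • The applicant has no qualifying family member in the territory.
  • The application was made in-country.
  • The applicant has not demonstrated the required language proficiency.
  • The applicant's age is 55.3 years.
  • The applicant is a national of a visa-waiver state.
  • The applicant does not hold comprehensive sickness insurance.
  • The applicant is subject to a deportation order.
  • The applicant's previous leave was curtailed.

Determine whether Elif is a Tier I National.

Under paragraph 12: the applicant's previous leave was curtailed? yes; and the applicant holds a valid certificate of sponsorship? no; and the application was made out-of-country? no. So the applicant is not a Scheduled Applicant.
Under paragraph 2: the applicant does not hold a valid certificate of sponsorship? yes; and the applicant has not demonstrated the required language proficiency? yes. So the applicant is a Standard Migrant.
Under paragraph 5: not a Scheduled Applicant (paragraph 12)? yes; or Standard Migrant (paragraph 2)? yes. So the applicant is a Tier I National.

Yes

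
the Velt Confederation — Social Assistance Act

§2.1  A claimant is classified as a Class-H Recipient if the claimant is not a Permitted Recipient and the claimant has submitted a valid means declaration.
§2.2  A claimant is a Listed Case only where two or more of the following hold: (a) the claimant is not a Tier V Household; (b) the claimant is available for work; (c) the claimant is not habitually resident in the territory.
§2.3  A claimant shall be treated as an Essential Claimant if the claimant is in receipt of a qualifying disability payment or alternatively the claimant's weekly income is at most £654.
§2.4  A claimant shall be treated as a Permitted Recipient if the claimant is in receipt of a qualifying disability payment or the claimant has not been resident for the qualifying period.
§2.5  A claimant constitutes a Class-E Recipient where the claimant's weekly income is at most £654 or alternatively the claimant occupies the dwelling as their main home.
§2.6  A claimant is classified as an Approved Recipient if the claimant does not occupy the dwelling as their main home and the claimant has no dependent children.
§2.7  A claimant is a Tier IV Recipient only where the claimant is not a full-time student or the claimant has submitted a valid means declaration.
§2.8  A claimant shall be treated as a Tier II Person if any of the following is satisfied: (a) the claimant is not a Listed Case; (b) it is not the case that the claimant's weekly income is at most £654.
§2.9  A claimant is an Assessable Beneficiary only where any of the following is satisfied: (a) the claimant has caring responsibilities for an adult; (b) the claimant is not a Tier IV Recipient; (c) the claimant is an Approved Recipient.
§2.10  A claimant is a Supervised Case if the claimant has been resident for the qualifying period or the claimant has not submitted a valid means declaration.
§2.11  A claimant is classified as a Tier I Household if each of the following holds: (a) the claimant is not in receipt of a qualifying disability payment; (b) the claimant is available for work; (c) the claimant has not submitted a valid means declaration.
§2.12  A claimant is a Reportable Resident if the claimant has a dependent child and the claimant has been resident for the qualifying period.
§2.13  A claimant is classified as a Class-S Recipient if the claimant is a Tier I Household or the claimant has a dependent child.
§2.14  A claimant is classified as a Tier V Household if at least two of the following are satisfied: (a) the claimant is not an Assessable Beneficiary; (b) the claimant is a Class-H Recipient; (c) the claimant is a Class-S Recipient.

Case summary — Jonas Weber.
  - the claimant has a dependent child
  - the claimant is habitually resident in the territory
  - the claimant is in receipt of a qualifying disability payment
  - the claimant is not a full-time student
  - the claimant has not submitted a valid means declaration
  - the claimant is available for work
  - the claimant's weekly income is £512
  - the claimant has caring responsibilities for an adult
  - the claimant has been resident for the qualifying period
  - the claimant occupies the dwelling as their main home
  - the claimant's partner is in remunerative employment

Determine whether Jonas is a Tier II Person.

No

Under §2.7: the claimant is not a full-time student? yes; or the claimant has submitted a valid means declaration? no. So the claimant is a Tier IV Recipient.
Under §2.6: the claimant does not occupy the dwelling as their main home? no; and the claimant has no dependent children? no. So the claimant is not an Approved Recipient.
Under §2.9: the claimant has caring responsibilities for an adult? yes; or not a Tier IV Recipient (§2.7)? no; or Approved Recipient (§2.6)? no. So the claimant is an Assessable Beneficiary.
Under §2.4: the claimant is in receipt of a qualifying disability payment? yes; or the claimant has not been resident for the qualifying period? no. So the claimant is a Permitted Recipient.
Under §2.1: not a Permitted Recipient (§2.4)? no; and the claimant has submitted a valid means declaration? no. So the claimant is not a Class-H Recipient.
Under §2.11: the claimant is not in receipt of a qualifying disability payment? no; and the claimant is available for work? yes; and the claimant has not submitted a valid means declaration? yes. So the claimant is not a Tier I Household.
Under §2.13: Tier I Household (§2.11)? no; or the claimant has a dependent child? yes. So the claimant is a Class-S Recipient.
Under §2.14: not an Assessable Beneficiary (§2.9)? no; Class-H Recipient (§2.1)? no; Class-S Recipient (§2.13)? yes — 1 of 3 hold (need ≥2) → not satisfied.
Under §2.2: not a Tier V Household (§2.14)? yes; the claimant is available for work? yes; the claimant is not habitually resident in the territory? no — 2 of 3 hold (need ≥2) → satisfied.
Under §2.8: not a Listed Case (§2.2)? no; or claimant's weekly income: £512 ≤ £654? yes, so negated condition no. So the claimant is not a Tier II Person.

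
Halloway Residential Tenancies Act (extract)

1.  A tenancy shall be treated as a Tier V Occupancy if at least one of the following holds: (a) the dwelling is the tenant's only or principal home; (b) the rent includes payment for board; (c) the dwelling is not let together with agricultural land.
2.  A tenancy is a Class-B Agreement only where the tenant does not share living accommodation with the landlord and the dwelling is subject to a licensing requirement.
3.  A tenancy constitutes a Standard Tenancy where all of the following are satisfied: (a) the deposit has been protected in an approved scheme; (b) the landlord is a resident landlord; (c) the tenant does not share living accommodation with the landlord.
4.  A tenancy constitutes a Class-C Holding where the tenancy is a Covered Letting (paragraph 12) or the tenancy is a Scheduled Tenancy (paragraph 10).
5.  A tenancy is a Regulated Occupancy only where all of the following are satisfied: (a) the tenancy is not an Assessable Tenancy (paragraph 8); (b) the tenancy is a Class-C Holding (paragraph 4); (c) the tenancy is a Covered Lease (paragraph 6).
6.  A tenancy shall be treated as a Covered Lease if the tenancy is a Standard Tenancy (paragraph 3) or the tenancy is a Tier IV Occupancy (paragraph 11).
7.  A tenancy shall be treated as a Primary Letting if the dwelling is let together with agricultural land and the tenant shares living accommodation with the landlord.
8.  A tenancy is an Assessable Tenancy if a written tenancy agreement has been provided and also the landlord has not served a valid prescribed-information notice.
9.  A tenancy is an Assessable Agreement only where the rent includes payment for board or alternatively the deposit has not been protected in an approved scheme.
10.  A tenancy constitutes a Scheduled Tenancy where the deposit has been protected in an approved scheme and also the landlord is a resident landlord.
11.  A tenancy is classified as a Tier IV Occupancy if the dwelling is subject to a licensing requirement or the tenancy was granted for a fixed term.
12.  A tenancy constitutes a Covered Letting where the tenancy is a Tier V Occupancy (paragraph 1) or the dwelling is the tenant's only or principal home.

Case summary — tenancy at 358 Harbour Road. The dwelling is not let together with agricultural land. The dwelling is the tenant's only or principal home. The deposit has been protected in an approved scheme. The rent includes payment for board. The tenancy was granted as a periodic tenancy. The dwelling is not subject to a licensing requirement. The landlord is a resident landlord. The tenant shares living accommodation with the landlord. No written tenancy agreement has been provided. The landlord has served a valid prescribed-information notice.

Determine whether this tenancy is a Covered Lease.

Under paragraph 3: the deposit has been protected in an approved scheme? yes; and the landlord is a resident landlord? yes; and the tenant does not share living accommodation with the landlord? no. So the tenancy is not a Standard Tenancy.
Under paragraph 11: the dwelling is subject to a licensing requirement? no; or the tenancy was granted for a fixed term? no. So the tenancy is not a Tier IV Occupancy.
Under paragraph 6: Standard Tenancy (paragraph 3)? no; or Tier IV Occupancy (paragraph 11)? no. So the tenancy is not a Covered Lease.

No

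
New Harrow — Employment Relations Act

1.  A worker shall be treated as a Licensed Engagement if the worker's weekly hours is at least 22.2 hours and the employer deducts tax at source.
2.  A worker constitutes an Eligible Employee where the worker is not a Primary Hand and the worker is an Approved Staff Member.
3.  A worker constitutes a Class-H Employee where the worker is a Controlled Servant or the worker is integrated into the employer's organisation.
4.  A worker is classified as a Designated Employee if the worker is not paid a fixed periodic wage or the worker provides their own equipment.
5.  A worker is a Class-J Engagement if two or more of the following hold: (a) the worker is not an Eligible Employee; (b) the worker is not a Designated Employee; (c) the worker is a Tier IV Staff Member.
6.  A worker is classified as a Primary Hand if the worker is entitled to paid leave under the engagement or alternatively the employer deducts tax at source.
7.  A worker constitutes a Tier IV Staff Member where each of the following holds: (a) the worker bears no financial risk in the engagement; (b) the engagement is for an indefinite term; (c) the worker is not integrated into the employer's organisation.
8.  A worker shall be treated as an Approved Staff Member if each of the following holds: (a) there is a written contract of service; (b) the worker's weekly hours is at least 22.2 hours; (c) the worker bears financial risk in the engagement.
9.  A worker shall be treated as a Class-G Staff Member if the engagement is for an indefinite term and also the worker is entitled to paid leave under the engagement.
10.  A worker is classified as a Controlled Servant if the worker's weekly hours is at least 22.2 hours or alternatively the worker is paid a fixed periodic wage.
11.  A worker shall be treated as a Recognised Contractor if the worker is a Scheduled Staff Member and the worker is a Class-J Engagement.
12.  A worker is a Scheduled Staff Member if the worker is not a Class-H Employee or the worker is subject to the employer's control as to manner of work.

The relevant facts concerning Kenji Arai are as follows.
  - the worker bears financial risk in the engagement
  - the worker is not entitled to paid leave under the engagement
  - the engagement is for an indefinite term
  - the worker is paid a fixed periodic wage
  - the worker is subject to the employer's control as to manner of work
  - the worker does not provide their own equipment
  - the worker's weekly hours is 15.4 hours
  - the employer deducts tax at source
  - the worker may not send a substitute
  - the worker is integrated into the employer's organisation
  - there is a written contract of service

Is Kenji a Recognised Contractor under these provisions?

Yes

paragraph 10 — Controlled Servant: [worker's weekly hours: 15.4 hours ≥ 22.2 hours? no] OR [the worker is paid a fixed periodic wage? yes] → satisfied.
paragraph 3 — Class-H Employee: [Controlled Servant (paragraph 10)? yes] OR [the worker is integrated into the employer's organisation? yes] → satisfied.
paragraph 12 — Scheduled Staff Member: [not a Class-H Employee (paragraph 3)? no] OR [the worker is subject to the employer's control as to manner of work? yes] → satisfied.
paragraph 6 — Primary Hand: [the worker is entitled to paid leave under the engagement? no] OR [the employer deducts tax at source? yes] → satisfied.
paragraph 8 — Approved Staff Member: [there is a written contract of service? yes] AND [worker's weekly hours: 15.4 hours ≥ 22.2 hours? no] AND [the worker bears financial risk in the engagement? yes] → not satisfied.
paragraph 2 — Eligible Employee: [not a Primary Hand (paragraph 6)? no] AND [Approved Staff Member (paragraph 8)? no] → not satisfied.
paragraph 4 — Designated Employee: [the worker is not paid a fixed periodic wage? no] OR [the worker provides their own equipment? no] → not satisfied.
paragraph 7 — Tier IV Staff Member: [the worker bears no financial risk in the engagement? no] AND [the engagement is for an indefinite term? yes] AND [the worker is not integrated into the employer's organisation? no] → not satisfied.
paragraph 5 — Class-J Engagement: not an Eligible Employee (paragraph 2)? yes; not a Designated Employee (paragraph 4)? yes; Tier IV Staff Member (paragraph 7)? no — 2 of 3 hold (need ≥2) → satisfied.
paragraph 11 — Recognised Contractor: [Scheduled Staff Member (paragraph 12)? yes] AND [Class-J Engagement (paragraph 5)? yes] → satisfied.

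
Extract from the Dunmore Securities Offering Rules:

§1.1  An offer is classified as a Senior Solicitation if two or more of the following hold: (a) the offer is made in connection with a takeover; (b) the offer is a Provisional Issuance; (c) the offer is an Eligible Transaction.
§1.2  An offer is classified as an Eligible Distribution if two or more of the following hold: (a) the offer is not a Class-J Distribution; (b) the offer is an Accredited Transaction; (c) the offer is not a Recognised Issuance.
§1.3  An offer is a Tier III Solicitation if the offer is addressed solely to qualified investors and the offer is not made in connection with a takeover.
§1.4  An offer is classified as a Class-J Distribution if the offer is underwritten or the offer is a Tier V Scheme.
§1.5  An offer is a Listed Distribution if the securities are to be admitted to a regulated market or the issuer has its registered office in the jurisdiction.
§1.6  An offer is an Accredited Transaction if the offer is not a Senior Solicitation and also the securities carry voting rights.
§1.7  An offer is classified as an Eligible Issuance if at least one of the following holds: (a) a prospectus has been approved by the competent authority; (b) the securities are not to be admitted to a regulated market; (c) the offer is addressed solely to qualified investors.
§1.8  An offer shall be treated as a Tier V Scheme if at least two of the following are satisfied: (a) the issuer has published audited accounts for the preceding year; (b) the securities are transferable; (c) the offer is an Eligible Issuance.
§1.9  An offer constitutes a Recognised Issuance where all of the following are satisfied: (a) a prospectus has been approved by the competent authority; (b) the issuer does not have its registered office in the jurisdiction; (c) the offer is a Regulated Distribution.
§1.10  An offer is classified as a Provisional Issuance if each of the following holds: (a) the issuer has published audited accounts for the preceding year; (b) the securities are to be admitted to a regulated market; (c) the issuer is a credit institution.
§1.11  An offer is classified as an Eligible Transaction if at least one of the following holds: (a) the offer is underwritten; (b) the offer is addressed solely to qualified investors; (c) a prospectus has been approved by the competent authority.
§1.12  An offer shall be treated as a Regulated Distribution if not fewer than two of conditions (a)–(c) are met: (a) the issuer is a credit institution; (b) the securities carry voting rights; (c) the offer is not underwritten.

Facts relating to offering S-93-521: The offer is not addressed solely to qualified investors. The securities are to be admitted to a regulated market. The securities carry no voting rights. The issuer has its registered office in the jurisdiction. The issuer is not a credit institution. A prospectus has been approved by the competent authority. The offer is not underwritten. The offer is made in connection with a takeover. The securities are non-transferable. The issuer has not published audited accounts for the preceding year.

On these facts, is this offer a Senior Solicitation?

Under §1.10: the issuer has published audited accounts for the preceding year? no; and the securities are to be admitted to a regulated market? yes; and the issuer is a credit institution? no. So the offer is not a Provisional Issuance.
Under §1.11: the offer is underwritten? no; or the offer is addressed solely to qualified investors? no; or a prospectus has been approved by the competent authority? yes. So the offer is an Eligible Transaction.
Under §1.1: the offer is made in connection with a takeover? yes; Provisional Issuance (§1.10)? no; Eligible Transaction (§1.11)? yes — 2 of 3 hold (need ≥2) → satisfied.

Yes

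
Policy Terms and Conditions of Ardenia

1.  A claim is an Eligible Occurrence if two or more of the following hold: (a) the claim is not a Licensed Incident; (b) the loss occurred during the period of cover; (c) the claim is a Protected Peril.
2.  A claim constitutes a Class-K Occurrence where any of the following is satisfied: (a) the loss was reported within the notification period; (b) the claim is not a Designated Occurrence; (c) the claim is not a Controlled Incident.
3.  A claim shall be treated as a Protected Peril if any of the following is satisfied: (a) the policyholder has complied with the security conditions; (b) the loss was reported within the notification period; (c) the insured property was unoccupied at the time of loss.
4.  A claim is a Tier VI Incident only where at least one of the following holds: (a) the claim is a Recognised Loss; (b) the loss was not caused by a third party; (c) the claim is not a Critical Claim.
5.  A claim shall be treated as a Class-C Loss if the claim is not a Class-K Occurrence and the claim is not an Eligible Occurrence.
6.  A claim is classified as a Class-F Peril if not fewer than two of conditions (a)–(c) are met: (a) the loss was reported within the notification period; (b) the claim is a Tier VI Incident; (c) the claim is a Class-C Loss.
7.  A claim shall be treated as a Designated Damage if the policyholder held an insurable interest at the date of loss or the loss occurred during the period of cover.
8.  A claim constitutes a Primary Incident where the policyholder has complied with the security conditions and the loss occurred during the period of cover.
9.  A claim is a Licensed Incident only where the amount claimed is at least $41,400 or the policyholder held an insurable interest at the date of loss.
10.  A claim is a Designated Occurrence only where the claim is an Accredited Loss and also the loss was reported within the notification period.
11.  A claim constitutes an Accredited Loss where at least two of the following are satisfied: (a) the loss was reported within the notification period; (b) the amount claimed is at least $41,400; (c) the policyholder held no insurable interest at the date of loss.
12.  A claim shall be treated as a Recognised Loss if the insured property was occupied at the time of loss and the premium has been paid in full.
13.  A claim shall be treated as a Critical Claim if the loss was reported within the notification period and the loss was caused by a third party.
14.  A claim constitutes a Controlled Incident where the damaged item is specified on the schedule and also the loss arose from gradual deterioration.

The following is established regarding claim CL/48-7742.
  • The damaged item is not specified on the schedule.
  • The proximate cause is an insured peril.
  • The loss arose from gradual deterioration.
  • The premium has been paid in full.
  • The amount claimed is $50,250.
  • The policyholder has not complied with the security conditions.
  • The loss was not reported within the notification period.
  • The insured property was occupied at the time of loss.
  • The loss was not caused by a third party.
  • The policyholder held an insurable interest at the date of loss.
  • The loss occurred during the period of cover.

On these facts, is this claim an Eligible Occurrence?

No

Under paragraph 9: amount claimed: $50,250 ≥ $41,400? yes; or the policyholder held an insurable interest at the date of loss? yes. So the claim is a Licensed Incident.
Under paragraph 3: the policyholder has complied with the security conditions? no; or the loss was reported within the notification period? no; or the insured property was unoccupied at the time of loss? no. So the claim is not a Protected Peril.
Under paragraph 1: not a Licensed Incident (paragraph 9)? no; the loss occurred during the period of cover? yes; Protected Peril (paragraph 3)? no — 1 of 3 hold (need ≥2) → not satisfied.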